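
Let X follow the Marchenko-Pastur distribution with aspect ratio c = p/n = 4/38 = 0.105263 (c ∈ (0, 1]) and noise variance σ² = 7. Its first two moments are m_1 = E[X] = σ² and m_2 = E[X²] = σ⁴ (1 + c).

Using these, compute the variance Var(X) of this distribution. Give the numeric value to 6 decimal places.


m_1 = E[X] = σ² = 7, so m_1² = 49.
m_2 = E[X²] = σ⁴ (1 + c) = 49 · (1 + 0.105263) = 49 · 1.105263 = 54.157895.
(Note m_2 − m_1² simplifies to c · σ⁴ = 0.105263 · 49.)

Var(X) = m_2 − m_1² = 54.157895 − 49 = 5.157895.


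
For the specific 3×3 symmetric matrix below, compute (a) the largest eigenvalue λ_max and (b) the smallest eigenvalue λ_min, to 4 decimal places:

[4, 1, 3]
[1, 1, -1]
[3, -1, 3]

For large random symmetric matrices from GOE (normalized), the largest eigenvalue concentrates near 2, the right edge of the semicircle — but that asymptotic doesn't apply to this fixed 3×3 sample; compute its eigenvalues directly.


Since M is real symmetric, all three eigenvalues are real; they are the roots of det(λI − M) = λ³ − (tr M) λ² + s λ − det M, where s is the sum of the principal 2×2 minors.
tr M = 4 + 1 + 3 = 8.
s = (4·1 − 1²) + (4·3 − 3²) + (1·3 − (-1)²) = 3 + 3 + 2 = 8.
det M (expand along row 1) = 4·2 − 1·6 + 3·(-4) = -10.
Characteristic polynomial: λ³ − 8λ² + 8λ + 10 = 0.
Substitute λ = y + (tr M)/3 = y + 2.666667 to remove the quadratic term: y³ + p·y + q = 0 with p = s − (tr M)²/3 = -13.333333 and q = −2(tr M)³/27 + (tr M)·s/3 − det M = -6.592593.
Three real roots ⇒ use the trigonometric (Viète) form: r = 2√(−p/3) = 4.216370, φ = arccos(3q/(p·r)) = arccos(0.351803) = 1.211299 rad.
y_k = r·cos(φ/3 − 2πk/3) for k = 0, 1, 2 gives y = 3.877322, -0.504049, -3.373273.
λ_k = y_k + 2.666667 gives λ = 6.5440, 2.1626, -0.7066 (check: the sum is 8.0000 = tr M).

Hence λ_max = 6.5440 and λ_min = -0.7066.


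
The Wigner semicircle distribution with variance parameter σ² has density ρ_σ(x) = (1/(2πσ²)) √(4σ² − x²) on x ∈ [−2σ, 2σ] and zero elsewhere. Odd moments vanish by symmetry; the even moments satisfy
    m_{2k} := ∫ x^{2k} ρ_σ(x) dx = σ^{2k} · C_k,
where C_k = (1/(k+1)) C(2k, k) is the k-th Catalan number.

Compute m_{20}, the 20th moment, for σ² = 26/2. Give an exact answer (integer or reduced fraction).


By the scaled semicircle moment identity, m_{2k} = σ^{2k} · C_k with k = 10.
C_10 = (1/(k+1)) · C(2k, k) = (1/11) · C(20, 10) = (1/11) · 184756 = 16796.
σ^{2k} = (σ²)^k = (26/2)^10 = 137858491849.

Therefore m_{20} = σ^{20} · C_10 = 137858491849 · 16796 = 2315471229095804.


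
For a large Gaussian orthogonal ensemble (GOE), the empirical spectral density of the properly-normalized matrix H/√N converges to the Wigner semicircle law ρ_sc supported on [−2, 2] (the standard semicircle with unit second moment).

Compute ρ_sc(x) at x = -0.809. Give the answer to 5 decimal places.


ρ_sc(x) = (1/(2π)) √(4 − x²). With x = -0.809:
  4 − x² = 4 − (-0.809)² = 4 − 0.654481 = 3.345519.
  √(4 − x²) = 1.829076.
  1/(2π) = 0.159155.
  ρ_sc(-0.809) = 0.159155 · 1.829076 = 0.291106.

Rounded to 5 decimal places: ρ_sc(-0.809) ≈ 0.29111.


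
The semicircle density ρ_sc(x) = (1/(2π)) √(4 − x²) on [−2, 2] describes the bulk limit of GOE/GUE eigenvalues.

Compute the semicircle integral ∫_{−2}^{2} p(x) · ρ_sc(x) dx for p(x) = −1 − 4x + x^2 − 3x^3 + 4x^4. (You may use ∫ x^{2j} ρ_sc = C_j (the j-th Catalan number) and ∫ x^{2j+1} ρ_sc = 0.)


Write p(x) = Σ a_i x^i, split into monomials and integrate each against ρ_sc separately.
Using ∫ x^{2j} ρ_sc = C_j = (1/(j+1)) C(2j, j) (Catalan numbers) and ∫ x^{2j+1} ρ_sc = 0 (odd monomials vanish by symmetry):
  i = 0 (even): a_0 · C_{0} = -1 · 1 = -1
  i = 1 (odd): ∫ x^1 ρ_sc = 0 (vanishes)
  i = 2 (even): a_2 · C_{1} = 1 · 1 = 1
  i = 3 (odd): ∫ x^3 ρ_sc = 0 (vanishes)
  i = 4 (even): a_4 · C_{2} = 4 · 2 = 8

Summing the contributions: ∫_{−2}^{2} p(x) ρ_sc(x) dx = (-1) + 1 + 8 = 8.


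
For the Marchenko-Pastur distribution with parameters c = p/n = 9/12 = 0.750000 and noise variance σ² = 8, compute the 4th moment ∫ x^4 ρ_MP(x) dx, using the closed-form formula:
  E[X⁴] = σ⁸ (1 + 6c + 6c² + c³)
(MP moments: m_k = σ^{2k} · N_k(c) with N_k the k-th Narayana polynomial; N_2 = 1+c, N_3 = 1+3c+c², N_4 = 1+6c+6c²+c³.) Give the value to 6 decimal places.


E[X⁴] = σ⁸ (1 + 6c + 6c² + c³) (fourth MP moment). With σ² = 8 (so σ⁸ = 4096) and c = 9/12 = 0.750000: E[X⁴] = 4096 · (1 + 6·0.750000 + 6·(0.750000)² + (0.750000)³) = 4096 · 9.296875.

So E[X^4] = 38080.000000.


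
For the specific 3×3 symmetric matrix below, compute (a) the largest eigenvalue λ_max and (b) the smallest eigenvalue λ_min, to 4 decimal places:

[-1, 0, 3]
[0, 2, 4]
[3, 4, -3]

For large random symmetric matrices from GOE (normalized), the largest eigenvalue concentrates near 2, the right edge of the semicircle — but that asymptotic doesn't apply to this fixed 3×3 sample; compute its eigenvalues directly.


Since M is real symmetric, all three eigenvalues are real; they are the roots of det(λI − M) = λ³ − (tr M) λ² + s λ − det M, where s is the sum of the principal 2×2 minors.
tr M = -1 + 2 + (-3) = -2.
s = ((-1)·2 − 0²) + ((-1)·(-3) − 3²) + (2·(-3) − 4²) = -2 + (-6) + (-22) = -30.
det M (expand along row 1) = (-1)·(-22) − 0·(-12) + 3·(-6) = 4.
Characteristic polynomial: λ³ + 2λ² − 30λ − 4 = 0.
Substitute λ = y + (tr M)/3 = y − 0.666667 to remove the quadratic term: y³ + p·y + q = 0 with p = s − (tr M)²/3 = -31.333333 and q = −2(tr M)³/27 + (tr M)·s/3 − det M = 16.592593.
Three real roots ⇒ use the trigonometric (Viète) form: r = 2√(−p/3) = 6.463573, φ = arccos(3q/(p·r)) = arccos(-0.245785) = 1.819126 rad.
y_k = r·cos(φ/3 − 2πk/3) for k = 0, 1, 2 gives y = 5.311241, 0.534422, -5.845663.
λ_k = y_k − 0.666667 gives λ = 4.6446, -0.1322, -6.5123 (check: the sum is -2.0000 = tr M).

Hence λ_max = 4.6446 and λ_min = -6.5123.


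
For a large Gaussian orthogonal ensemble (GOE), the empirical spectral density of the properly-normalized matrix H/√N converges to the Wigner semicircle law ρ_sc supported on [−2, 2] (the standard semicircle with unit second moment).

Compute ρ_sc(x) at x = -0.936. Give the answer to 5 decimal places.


ρ_sc(x) = (1/(2π)) √(4 − x²). With x = -0.936:
  4 − x² = 4 − (-0.936)² = 4 − 0.876096 = 3.123904.
  √(4 − x²) = 1.767457.
  1/(2π) = 0.159155.
  ρ_sc(-0.936) = 0.159155 · 1.767457 = 0.281300.

Rounded to 5 decimal places: ρ_sc(-0.936) ≈ 0.28130.


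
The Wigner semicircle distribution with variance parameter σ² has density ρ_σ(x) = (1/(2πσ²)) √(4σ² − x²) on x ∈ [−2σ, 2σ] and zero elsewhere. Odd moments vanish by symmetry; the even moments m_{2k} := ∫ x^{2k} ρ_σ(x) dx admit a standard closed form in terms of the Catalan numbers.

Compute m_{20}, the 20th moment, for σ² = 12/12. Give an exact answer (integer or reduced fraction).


By the scaled semicircle moment identity, m_{2k} = σ^{2k} · C_k with k = 10.
C_10 = (1/(k+1)) · C(2k, k) = (1/11) · C(20, 10) = (1/11) · 184756 = 16796.
σ^{2k} = (σ²)^k = (12/12)^10 = 1.

Therefore m_{20} = σ^{20} · C_10 = 1 · 16796 = 16796.


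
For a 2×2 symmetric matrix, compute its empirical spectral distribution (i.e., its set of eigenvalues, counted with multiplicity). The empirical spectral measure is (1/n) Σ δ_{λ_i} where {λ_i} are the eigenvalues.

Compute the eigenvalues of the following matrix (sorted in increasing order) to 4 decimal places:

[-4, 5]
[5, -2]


Since M is real symmetric, both eigenvalues are real; they are the roots of det(λI − M) = λ² − (tr M) λ + det M.
tr M = -4 + (-2) = -6.
det M = (-4)·(-2) − 5² = 8 − 25 = -17.
Characteristic polynomial: λ² + 6λ − 17 = 0.
Discriminant Δ = (tr M)² − 4·det M = 36 − (-68) = 104; √Δ = 10.198039.
λ = (tr M ± √Δ)/2 = (-6 ± 10.198039)/2, giving (tr M − √Δ)/2 = -8.0990 and (tr M + √Δ)/2 = 2.0990.

Eigenvalues sorted in increasing order: [-8.0990, 2.0990].


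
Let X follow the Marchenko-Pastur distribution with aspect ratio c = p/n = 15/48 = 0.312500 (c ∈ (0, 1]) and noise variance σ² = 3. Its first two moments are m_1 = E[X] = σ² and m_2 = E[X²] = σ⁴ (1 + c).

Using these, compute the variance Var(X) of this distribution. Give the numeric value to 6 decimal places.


m_1 = E[X] = σ² = 3, so m_1² = 9.
m_2 = E[X²] = σ⁴ (1 + c) = 9 · (1 + 0.312500) = 9 · 1.312500 = 11.812500.
(Note m_2 − m_1² simplifies to c · σ⁴ = 0.312500 · 9.)

Var(X) = m_2 − m_1² = 11.812500 − 9 = 2.812500.


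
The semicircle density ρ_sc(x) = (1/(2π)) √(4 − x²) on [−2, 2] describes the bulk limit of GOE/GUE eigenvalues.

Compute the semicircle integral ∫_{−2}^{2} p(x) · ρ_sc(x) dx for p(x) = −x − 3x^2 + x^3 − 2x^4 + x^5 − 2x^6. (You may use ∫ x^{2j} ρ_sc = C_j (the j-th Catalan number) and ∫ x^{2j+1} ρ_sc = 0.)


Write p(x) = Σ a_i x^i, split into monomials and integrate each against ρ_sc separately.
Using ∫ x^{2j} ρ_sc = C_j = (1/(j+1)) C(2j, j) (Catalan numbers) and ∫ x^{2j+1} ρ_sc = 0 (odd monomials vanish by symmetry):
  i = 1 (odd): ∫ x^1 ρ_sc = 0 (vanishes)
  i = 2 (even): a_2 · C_{1} = -3 · 1 = -3
  i = 3 (odd): ∫ x^3 ρ_sc = 0 (vanishes)
  i = 4 (even): a_4 · C_{2} = -2 · 2 = -4
  i = 5 (odd): ∫ x^5 ρ_sc = 0 (vanishes)
  i = 6 (even): a_6 · C_{3} = -2 · 5 = -10

Summing the contributions: ∫_{−2}^{2} p(x) ρ_sc(x) dx = (-3) + (-4) + (-10) = -17.


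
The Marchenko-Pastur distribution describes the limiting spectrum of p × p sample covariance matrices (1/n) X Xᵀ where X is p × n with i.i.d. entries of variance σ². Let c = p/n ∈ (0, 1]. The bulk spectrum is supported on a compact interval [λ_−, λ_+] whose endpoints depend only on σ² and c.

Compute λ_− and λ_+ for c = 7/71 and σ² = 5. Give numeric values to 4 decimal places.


c = 7/71 = 0.098592; √c = 0.313993.
λ_− = σ² (1 − √c)² = 5 · (1 − 0.313993)² = 5 · (0.686007)² = 2.353029.
λ_+ = σ² (1 + √c)² = 5 · (1 + 0.313993)² = 5 · (1.313993)² = 8.632887.

Rounded to 4 decimal places: λ_− ≈ 2.3530, λ_+ ≈ 8.6329.


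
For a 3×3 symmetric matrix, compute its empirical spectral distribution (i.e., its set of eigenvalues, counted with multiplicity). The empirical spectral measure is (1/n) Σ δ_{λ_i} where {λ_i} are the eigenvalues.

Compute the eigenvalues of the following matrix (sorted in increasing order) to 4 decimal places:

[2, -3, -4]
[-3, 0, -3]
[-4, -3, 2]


Since M is real symmetric, all three eigenvalues are real; they are the roots of det(λI − M) = λ³ − (tr M) λ² + s λ − det M, where s is the sum of the principal 2×2 minors.
tr M = 2 + 0 + 2 = 4.
s = (2·0 − (-3)²) + (2·2 − (-4)²) + (0·2 − (-3)²) = -9 + (-12) + (-9) = -30.
det M (expand along row 1) = 2·(-9) − (-3)·(-18) + (-4)·9 = -108.
Characteristic polynomial: λ³ − 4λ² − 30λ + 108 = 0.
Substitute λ = y + (tr M)/3 = y + 1.333333 to remove the quadratic term: y³ + p·y + q = 0 with p = s − (tr M)²/3 = -35.333333 and q = −2(tr M)³/27 + (tr M)·s/3 − det M = 63.259259.
Three real roots ⇒ use the trigonometric (Viète) form: r = 2√(−p/3) = 6.863753, φ = arccos(3q/(p·r)) = arccos(-0.782527) = 2.469510 rad.
y_k = r·cos(φ/3 − 2πk/3) for k = 0, 1, 2 gives y = 4.666667, 2.025566, -6.692232.
λ_k = y_k + 1.333333 gives λ = 6.0000, 3.3589, -5.3589 (check: the sum is 4.0000 = tr M).

Eigenvalues sorted in increasing order: [-5.3589, 3.3589, 6.0000].


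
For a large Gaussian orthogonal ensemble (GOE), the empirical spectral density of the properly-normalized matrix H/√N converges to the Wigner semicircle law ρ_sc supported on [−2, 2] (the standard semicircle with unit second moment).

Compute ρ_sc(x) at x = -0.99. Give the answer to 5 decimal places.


ρ_sc(x) = (1/(2π)) √(4 − x²). With x = -0.99:
  4 − x² = 4 − (-0.99)² = 4 − 0.980100 = 3.019900.
  √(4 − x²) = 1.737786.
  1/(2π) = 0.159155.
  ρ_sc(-0.99) = 0.159155 · 1.737786 = 0.276577.

Rounded to 5 decimal places: ρ_sc(-0.99) ≈ 0.27658.


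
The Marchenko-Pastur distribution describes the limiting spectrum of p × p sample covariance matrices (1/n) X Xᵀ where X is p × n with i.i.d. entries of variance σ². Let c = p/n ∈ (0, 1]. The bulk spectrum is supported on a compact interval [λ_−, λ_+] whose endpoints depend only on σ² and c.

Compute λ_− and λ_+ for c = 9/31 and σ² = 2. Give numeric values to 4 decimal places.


c = 9/31 = 0.290323; √c = 0.538816.
λ_− = σ² (1 − √c)² = 2 · (1 − 0.538816)² = 2 · (0.461184)² = 0.425382.
λ_+ = σ² (1 + √c)² = 2 · (1 + 0.538816)² = 2 · (1.538816)² = 4.735909.

Rounded to 4 decimal places: λ_− ≈ 0.4254, λ_+ ≈ 4.7359.


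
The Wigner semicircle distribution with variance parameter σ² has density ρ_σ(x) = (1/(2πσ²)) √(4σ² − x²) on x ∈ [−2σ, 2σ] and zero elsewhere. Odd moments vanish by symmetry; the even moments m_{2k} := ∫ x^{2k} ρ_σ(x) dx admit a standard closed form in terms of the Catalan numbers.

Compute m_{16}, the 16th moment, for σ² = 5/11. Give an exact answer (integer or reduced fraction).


By the scaled semicircle moment identity, m_{2k} = σ^{2k} · C_k with k = 8.
C_8 = (1/(k+1)) · C(2k, k) = (1/9) · C(16, 8) = (1/9) · 12870 = 1430.
σ^{2k} = (σ²)^k = (5/11)^8 = 390625/214358881.

Therefore m_{16} = σ^{16} · C_8 = (390625/214358881) · 1430 = 50781250/19487171.


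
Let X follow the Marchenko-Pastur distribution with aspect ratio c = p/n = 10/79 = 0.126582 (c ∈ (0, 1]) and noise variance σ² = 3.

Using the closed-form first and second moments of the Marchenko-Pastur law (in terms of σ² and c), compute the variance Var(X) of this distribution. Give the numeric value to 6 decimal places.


Recall the MP moments m_1 = E[X] = σ² and m_2 = E[X²] = σ⁴ (1 + c).
m_1 = E[X] = σ² = 3, so m_1² = 9.
m_2 = E[X²] = σ⁴ (1 + c) = 9 · (1 + 0.126582) = 9 · 1.126582 = 10.139241.
(Note m_2 − m_1² simplifies to c · σ⁴ = 0.126582 · 9.)

Var(X) = m_2 − m_1² = 10.139241 − 9 = 1.139241.


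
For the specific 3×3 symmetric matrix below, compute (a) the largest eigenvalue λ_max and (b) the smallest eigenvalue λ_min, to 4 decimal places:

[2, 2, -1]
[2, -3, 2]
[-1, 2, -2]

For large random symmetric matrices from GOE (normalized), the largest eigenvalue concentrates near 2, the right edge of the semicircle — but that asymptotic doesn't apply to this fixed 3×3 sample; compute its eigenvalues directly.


Since M is real symmetric, all three eigenvalues are real; they are the roots of det(λI − M) = λ³ − (tr M) λ² + s λ − det M, where s is the sum of the principal 2×2 minors.
tr M = 2 + (-3) + (-2) = -3.
s = (2·(-3) − 2²) + (2·(-2) − (-1)²) + ((-3)·(-2) − 2²) = -10 + (-5) + 2 = -13.
det M (expand along row 1) = 2·2 − 2·(-2) + (-1)·1 = 7.
Characteristic polynomial: λ³ + 3λ² − 13λ − 7 = 0.
Substitute λ = y + (tr M)/3 = y − 1.000000 to remove the quadratic term: y³ + p·y + q = 0 with p = s − (tr M)²/3 = -16.000000 and q = −2(tr M)³/27 + (tr M)·s/3 − det M = 8.000000.
Three real roots ⇒ use the trigonometric (Viète) form: r = 2√(−p/3) = 4.618802, φ = arccos(3q/(p·r)) = arccos(-0.324760) = 1.901554 rad.
y_k = r·cos(φ/3 − 2πk/3) for k = 0, 1, 2 gives y = 3.721612, 0.508203, -4.229815.
λ_k = y_k − 1.000000 gives λ = 2.7216, -0.4918, -5.2298 (check: the sum is -3.0000 = tr M).

Hence λ_max = 2.7216 and λ_min = -5.2298.


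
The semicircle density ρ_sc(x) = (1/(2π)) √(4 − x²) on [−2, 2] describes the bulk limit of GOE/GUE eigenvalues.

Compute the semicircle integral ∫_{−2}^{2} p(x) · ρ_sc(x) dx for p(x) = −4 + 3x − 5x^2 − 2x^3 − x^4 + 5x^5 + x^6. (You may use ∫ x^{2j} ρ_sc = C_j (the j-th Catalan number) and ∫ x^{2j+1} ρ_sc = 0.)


Write p(x) = Σ a_i x^i, split into monomials and integrate each against ρ_sc separately.
Using ∫ x^{2j} ρ_sc = C_j = (1/(j+1)) C(2j, j) (Catalan numbers) and ∫ x^{2j+1} ρ_sc = 0 (odd monomials vanish by symmetry):
  i = 0 (even): a_0 · C_{0} = -4 · 1 = -4
  i = 1 (odd): ∫ x^1 ρ_sc = 0 (vanishes)
  i = 2 (even): a_2 · C_{1} = -5 · 1 = -5
  i = 3 (odd): ∫ x^3 ρ_sc = 0 (vanishes)
  i = 4 (even): a_4 · C_{2} = -1 · 2 = -2
  i = 5 (odd): ∫ x^5 ρ_sc = 0 (vanishes)
  i = 6 (even): a_6 · C_{3} = 1 · 5 = 5

Summing the contributions: ∫_{−2}^{2} p(x) ρ_sc(x) dx = (-4) + (-5) + (-2) + 5 = -6.


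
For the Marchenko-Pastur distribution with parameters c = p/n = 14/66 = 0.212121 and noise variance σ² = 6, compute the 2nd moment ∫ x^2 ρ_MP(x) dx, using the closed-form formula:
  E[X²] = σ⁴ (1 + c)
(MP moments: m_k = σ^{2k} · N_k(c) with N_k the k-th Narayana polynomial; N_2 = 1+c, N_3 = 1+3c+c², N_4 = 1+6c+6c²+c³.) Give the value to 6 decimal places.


E[X²] = σ⁴ (1 + c) (second MP moment). With σ² = 6 (so σ⁴ = 36) and c = 14/66 = 0.212121: E[X²] = 36 · (1 + 0.212121) = 36 · 1.212121.

So E[X^2] = 43.636364.


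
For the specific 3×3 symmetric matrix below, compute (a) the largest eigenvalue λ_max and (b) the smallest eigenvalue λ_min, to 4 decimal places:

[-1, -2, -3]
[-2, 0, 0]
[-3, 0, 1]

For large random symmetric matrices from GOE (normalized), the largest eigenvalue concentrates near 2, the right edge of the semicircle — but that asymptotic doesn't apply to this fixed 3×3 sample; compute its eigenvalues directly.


Since M is real symmetric, all three eigenvalues are real; they are the roots of det(λI − M) = λ³ − (tr M) λ² + s λ − det M, where s is the sum of the principal 2×2 minors.
tr M = -1 + 0 + 1 = 0.
s = ((-1)·0 − (-2)²) + ((-1)·1 − (-3)²) + (0·1 − 0²) = -4 + (-10) + 0 = -14.
det M (expand along row 1) = (-1)·0 − (-2)·(-2) + (-3)·0 = -4.
Characteristic polynomial: λ³ − 14λ + 4 = 0.
Substitute λ = y + (tr M)/3 = y + 0.000000 to remove the quadratic term: y³ + p·y + q = 0 with p = s − (tr M)²/3 = -14.000000 and q = −2(tr M)³/27 + (tr M)·s/3 − det M = 4.000000.
Three real roots ⇒ use the trigonometric (Viète) form: r = 2√(−p/3) = 4.320494, φ = arccos(3q/(p·r)) = arccos(-0.198390) = 1.770511 rad.
y_k = r·cos(φ/3 − 2πk/3) for k = 0, 1, 2 gives y = 3.589664, 0.287410, -3.877074.
λ_k = y_k + 0.000000 gives λ = 3.5897, 0.2874, -3.8771 (check: the sum is 0.0000 = tr M).

Hence λ_max = 3.5897 and λ_min = -3.8771.


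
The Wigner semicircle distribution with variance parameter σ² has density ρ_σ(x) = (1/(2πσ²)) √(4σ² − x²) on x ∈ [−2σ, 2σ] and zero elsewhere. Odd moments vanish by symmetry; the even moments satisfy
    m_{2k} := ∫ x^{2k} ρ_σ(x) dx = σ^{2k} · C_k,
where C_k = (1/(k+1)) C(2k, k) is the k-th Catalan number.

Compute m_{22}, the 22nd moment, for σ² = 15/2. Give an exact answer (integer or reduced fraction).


By the scaled semicircle moment identity, m_{2k} = σ^{2k} · C_k with k = 11.
C_11 = (1/(k+1)) · C(2k, k) = (1/12) · C(22, 11) = (1/12) · 705432 = 58786.
σ^{2k} = (σ²)^k = (15/2)^11 = 8649755859375/2048.

Therefore m_{22} = σ^{22} · C_11 = (8649755859375/2048) · 58786 = 254242273974609375/1024.


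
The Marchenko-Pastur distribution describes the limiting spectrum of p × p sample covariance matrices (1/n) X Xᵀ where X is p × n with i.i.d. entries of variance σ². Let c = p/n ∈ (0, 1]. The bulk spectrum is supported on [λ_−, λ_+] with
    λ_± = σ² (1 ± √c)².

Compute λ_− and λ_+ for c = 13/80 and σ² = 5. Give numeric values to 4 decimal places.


c = 13/80 = 0.162500; √c = 0.403113.
λ_− = σ² (1 − √c)² = 5 · (1 − 0.403113)² = 5 · (0.596887)² = 1.781371.
λ_+ = σ² (1 + √c)² = 5 · (1 + 0.403113)² = 5 · (1.403113)² = 9.843629.

Rounded to 4 decimal places: λ_− ≈ 1.7814, λ_+ ≈ 9.8436.


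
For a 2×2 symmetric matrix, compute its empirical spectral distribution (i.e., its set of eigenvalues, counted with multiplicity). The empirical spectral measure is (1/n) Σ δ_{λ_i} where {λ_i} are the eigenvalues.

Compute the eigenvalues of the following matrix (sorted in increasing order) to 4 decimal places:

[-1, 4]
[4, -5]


Since M is real symmetric, both eigenvalues are real; they are the roots of det(λI − M) = λ² − (tr M) λ + det M.
tr M = -1 + (-5) = -6.
det M = (-1)·(-5) − 4² = 5 − 16 = -11.
Characteristic polynomial: λ² + 6λ − 11 = 0.
Discriminant Δ = (tr M)² − 4·det M = 36 − (-44) = 80; √Δ = 8.944272.
λ = (tr M ± √Δ)/2 = (-6 ± 8.944272)/2, giving (tr M − √Δ)/2 = -7.4721 and (tr M + √Δ)/2 = 1.4721.

Eigenvalues sorted in increasing order: [-7.4721, 1.4721].


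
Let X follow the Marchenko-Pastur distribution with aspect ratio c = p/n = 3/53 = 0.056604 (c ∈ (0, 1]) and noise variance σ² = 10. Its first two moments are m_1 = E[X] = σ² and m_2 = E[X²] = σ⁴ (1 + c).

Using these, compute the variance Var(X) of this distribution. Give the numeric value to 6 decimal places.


m_1 = E[X] = σ² = 10, so m_1² = 100.
m_2 = E[X²] = σ⁴ (1 + c) = 100 · (1 + 0.056604) = 100 · 1.056604 = 105.660377.
(Note m_2 − m_1² simplifies to c · σ⁴ = 0.056604 · 100.)

Var(X) = m_2 − m_1² = 105.660377 − 100 = 5.660377.


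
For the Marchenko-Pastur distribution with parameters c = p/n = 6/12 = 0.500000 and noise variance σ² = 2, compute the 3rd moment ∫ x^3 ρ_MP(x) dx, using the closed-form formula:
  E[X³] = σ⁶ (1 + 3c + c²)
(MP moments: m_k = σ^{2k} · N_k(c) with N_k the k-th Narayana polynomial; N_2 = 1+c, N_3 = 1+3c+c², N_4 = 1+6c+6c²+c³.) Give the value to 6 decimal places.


E[X³] = σ⁶ (1 + 3c + c²) (third MP moment). With σ² = 2 (so σ⁶ = 8) and c = 6/12 = 0.500000: E[X³] = 8 · (1 + 3·0.500000 + (0.500000)²) = 8 · 2.750000.

So E[X^3] = 22.000000.


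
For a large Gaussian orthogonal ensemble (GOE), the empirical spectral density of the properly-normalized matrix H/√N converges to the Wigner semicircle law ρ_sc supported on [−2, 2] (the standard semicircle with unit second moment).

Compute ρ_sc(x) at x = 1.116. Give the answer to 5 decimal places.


ρ_sc(x) = (1/(2π)) √(4 − x²). With x = 1.116:
  4 − x² = 4 − (1.116)² = 4 − 1.245456 = 2.754544.
  √(4 − x²) = 1.659682.
  1/(2π) = 0.159155.
  ρ_sc(1.116) = 0.159155 · 1.659682 = 0.264147.

Rounded to 5 decimal places: ρ_sc(1.116) ≈ 0.26415.


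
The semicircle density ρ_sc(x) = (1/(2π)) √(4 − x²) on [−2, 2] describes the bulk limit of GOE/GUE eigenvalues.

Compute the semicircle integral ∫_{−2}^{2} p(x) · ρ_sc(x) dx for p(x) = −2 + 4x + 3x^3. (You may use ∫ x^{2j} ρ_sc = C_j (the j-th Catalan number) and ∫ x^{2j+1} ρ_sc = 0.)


Write p(x) = Σ a_i x^i, split into monomials and integrate each against ρ_sc separately.
Using ∫ x^{2j} ρ_sc = C_j = (1/(j+1)) C(2j, j) (Catalan numbers) and ∫ x^{2j+1} ρ_sc = 0 (odd monomials vanish by symmetry):
  i = 0 (even): a_0 · C_{0} = -2 · 1 = -2
  i = 1 (odd): ∫ x^1 ρ_sc = 0 (vanishes)
  i = 3 (odd): ∫ x^3 ρ_sc = 0 (vanishes)

Summing the contributions: ∫_{−2}^{2} p(x) ρ_sc(x) dx = -2.


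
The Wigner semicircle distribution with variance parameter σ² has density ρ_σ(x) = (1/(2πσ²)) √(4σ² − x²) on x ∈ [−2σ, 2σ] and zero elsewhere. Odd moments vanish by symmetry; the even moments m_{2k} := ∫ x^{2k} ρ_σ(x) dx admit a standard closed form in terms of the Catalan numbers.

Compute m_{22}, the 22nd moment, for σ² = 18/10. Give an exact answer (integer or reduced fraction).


By the scaled semicircle moment identity, m_{2k} = σ^{2k} · C_k with k = 11.
C_11 = (1/(k+1)) · C(2k, k) = (1/12) · C(22, 11) = (1/12) · 705432 = 58786.
σ^{2k} = (σ²)^k = (18/10)^11 = 31381059609/48828125.

Therefore m_{22} = σ^{22} · C_11 = (31381059609/48828125) · 58786 = 1844766970174674/48828125.


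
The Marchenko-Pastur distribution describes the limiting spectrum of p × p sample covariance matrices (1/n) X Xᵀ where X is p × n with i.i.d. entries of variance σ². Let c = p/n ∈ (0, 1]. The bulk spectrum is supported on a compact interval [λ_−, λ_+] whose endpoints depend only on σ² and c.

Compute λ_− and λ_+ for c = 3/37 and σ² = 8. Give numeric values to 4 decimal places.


c = 3/37 = 0.081081; √c = 0.284747.
λ_− = σ² (1 − √c)² = 8 · (1 − 0.284747)² = 8 · (0.715253)² = 4.092690.
λ_+ = σ² (1 + √c)² = 8 · (1 + 0.284747)² = 8 · (1.284747)² = 13.204607.

Rounded to 4 decimal places: λ_− ≈ 4.0927, λ_+ ≈ 13.2046.


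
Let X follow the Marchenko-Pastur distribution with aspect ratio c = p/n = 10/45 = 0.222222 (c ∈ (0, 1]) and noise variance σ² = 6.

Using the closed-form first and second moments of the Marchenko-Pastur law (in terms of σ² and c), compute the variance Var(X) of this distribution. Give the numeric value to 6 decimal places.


Recall the MP moments m_1 = E[X] = σ² and m_2 = E[X²] = σ⁴ (1 + c).
m_1 = E[X] = σ² = 6, so m_1² = 36.
m_2 = E[X²] = σ⁴ (1 + c) = 36 · (1 + 0.222222) = 36 · 1.222222 = 44.000000.
(Note m_2 − m_1² simplifies to c · σ⁴ = 0.222222 · 36.)

Var(X) = m_2 − m_1² = 44.000000 − 36 = 8.000000.


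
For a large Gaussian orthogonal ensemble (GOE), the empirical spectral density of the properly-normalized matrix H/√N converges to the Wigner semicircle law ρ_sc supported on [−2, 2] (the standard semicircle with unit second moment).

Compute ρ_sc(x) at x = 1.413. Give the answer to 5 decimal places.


ρ_sc(x) = (1/(2π)) √(4 − x²). With x = 1.413:
  4 − x² = 4 − (1.413)² = 4 − 1.996569 = 2.003431.
  √(4 − x²) = 1.415426.
  1/(2π) = 0.159155.
  ρ_sc(1.413) = 0.159155 · 1.415426 = 0.225272.

Rounded to 5 decimal places: ρ_sc(1.413) ≈ 0.22527.


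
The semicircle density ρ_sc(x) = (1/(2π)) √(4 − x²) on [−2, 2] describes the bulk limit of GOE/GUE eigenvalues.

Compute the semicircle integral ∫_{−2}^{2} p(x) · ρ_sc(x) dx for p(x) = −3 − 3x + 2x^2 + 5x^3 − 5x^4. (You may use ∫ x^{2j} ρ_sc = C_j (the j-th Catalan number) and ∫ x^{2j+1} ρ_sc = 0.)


Write p(x) = Σ a_i x^i, split into monomials and integrate each against ρ_sc separately.
Using ∫ x^{2j} ρ_sc = C_j = (1/(j+1)) C(2j, j) (Catalan numbers) and ∫ x^{2j+1} ρ_sc = 0 (odd monomials vanish by symmetry):
  i = 0 (even): a_0 · C_{0} = -3 · 1 = -3
  i = 1 (odd): ∫ x^1 ρ_sc = 0 (vanishes)
  i = 2 (even): a_2 · C_{1} = 2 · 1 = 2
  i = 3 (odd): ∫ x^3 ρ_sc = 0 (vanishes)
  i = 4 (even): a_4 · C_{2} = -5 · 2 = -10

Summing the contributions: ∫_{−2}^{2} p(x) ρ_sc(x) dx = (-3) + 2 + (-10) = -11.


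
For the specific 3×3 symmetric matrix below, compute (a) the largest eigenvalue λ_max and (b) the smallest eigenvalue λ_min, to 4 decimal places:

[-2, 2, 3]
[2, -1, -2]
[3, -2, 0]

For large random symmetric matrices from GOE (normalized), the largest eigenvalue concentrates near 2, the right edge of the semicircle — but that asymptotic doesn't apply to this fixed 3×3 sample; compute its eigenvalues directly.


Since M is real symmetric, all three eigenvalues are real; they are the roots of det(λI − M) = λ³ − (tr M) λ² + s λ − det M, where s is the sum of the principal 2×2 minors.
tr M = -2 + (-1) + 0 = -3.
s = ((-2)·(-1) − 2²) + ((-2)·0 − 3²) + ((-1)·0 − (-2)²) = -2 + (-9) + (-4) = -15.
det M (expand along row 1) = (-2)·(-4) − 2·6 + 3·(-1) = -7.
Characteristic polynomial: λ³ + 3λ² − 15λ + 7 = 0.
Substitute λ = y + (tr M)/3 = y − 1.000000 to remove the quadratic term: y³ + p·y + q = 0 with p = s − (tr M)²/3 = -18.000000 and q = −2(tr M)³/27 + (tr M)·s/3 − det M = 24.000000.
Three real roots ⇒ use the trigonometric (Viète) form: r = 2√(−p/3) = 4.898979, φ = arccos(3q/(p·r)) = arccos(-0.816497) = 2.526113 rad.
y_k = r·cos(φ/3 − 2πk/3) for k = 0, 1, 2 gives y = 3.262447, 1.533794, -4.796240.
λ_k = y_k − 1.000000 gives λ = 2.2624, 0.5338, -5.7962 (check: the sum is -3.0000 = tr M).

Hence λ_max = 2.2624 and λ_min = -5.7962.


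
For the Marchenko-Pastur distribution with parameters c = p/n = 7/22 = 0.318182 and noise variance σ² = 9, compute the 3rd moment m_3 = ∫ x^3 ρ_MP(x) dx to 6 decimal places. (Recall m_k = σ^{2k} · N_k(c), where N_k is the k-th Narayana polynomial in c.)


E[X³] = σ⁶ (1 + 3c + c²) (third MP moment). With σ² = 9 (so σ⁶ = 729) and c = 7/22 = 0.318182: E[X³] = 729 · (1 + 3·0.318182 + (0.318182)²) = 729 · 2.055785.

So E[X^3] = 1498.667355.


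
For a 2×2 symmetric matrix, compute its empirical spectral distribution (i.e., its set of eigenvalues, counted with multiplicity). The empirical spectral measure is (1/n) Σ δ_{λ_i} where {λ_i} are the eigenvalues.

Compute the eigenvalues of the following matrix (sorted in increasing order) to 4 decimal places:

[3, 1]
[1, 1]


Since M is real symmetric, both eigenvalues are real; they are the roots of det(λI − M) = λ² − (tr M) λ + det M.
tr M = 3 + 1 = 4.
det M = 3·1 − 1² = 3 − 1 = 2.
Characteristic polynomial: λ² − 4λ + 2 = 0.
Discriminant Δ = (tr M)² − 4·det M = 16 − 8 = 8; √Δ = 2.828427.
λ = (tr M ± √Δ)/2 = (4 ± 2.828427)/2, giving (tr M − √Δ)/2 = 0.5858 and (tr M + √Δ)/2 = 3.4142.

Eigenvalues sorted in increasing order: [0.5858, 3.4142].


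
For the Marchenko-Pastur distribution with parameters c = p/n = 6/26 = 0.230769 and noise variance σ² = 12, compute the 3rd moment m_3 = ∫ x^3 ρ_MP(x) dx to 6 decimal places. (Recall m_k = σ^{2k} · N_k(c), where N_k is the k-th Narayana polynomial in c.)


E[X³] = σ⁶ (1 + 3c + c²) (third MP moment). With σ² = 12 (so σ⁶ = 1728) and c = 6/26 = 0.230769: E[X³] = 1728 · (1 + 3·0.230769 + (0.230769)²) = 1728 · 1.745562.

So E[X^3] = 3016.331361.


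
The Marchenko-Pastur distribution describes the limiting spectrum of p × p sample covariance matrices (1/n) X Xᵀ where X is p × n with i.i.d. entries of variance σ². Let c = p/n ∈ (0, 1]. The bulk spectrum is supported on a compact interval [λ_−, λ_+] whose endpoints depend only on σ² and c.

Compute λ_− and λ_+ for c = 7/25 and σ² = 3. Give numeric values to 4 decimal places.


c = 7/25 = 0.280000; √c = 0.529150.
λ_− = σ² (1 − √c)² = 3 · (1 − 0.529150)² = 3 · (0.470850)² = 0.665098.
λ_+ = σ² (1 + √c)² = 3 · (1 + 0.529150)² = 3 · (1.529150)² = 7.014902.

Rounded to 4 decimal places: λ_− ≈ 0.6651, λ_+ ≈ 7.0149.


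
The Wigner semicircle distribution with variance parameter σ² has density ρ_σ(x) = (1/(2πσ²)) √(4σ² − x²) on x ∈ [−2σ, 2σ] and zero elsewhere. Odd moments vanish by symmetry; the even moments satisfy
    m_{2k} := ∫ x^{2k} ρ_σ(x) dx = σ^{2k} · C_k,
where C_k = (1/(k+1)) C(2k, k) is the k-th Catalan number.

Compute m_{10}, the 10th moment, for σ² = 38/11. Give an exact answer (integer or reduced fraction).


By the scaled semicircle moment identity, m_{2k} = σ^{2k} · C_k with k = 5.
C_5 = (1/(k+1)) · C(2k, k) = (1/6) · C(10, 5) = (1/6) · 252 = 42.
σ^{2k} = (σ²)^k = (38/11)^5 = 79235168/161051.

Therefore m_{10} = σ^{10} · C_5 = (79235168/161051) · 42 = 3327877056/161051.


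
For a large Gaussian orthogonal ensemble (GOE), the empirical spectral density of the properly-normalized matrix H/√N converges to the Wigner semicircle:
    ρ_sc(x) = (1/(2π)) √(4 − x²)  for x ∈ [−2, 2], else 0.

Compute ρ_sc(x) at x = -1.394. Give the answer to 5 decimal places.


ρ_sc(x) = (1/(2π)) √(4 − x²). With x = -1.394:
  4 − x² = 4 − (-1.394)² = 4 − 1.943236 = 2.056764.
  √(4 − x²) = 1.434142.
  1/(2π) = 0.159155.
  ρ_sc(-1.394) = 0.159155 · 1.434142 = 0.228251.

Rounded to 5 decimal places: ρ_sc(-1.394) ≈ 0.22825.


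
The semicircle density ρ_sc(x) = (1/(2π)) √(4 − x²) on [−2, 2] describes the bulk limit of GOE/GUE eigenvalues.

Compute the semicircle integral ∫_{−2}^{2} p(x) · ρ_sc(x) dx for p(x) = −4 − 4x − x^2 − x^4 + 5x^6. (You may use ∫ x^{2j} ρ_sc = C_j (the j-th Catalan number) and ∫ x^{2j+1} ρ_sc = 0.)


Write p(x) = Σ a_i x^i, split into monomials and integrate each against ρ_sc separately.
Using ∫ x^{2j} ρ_sc = C_j = (1/(j+1)) C(2j, j) (Catalan numbers) and ∫ x^{2j+1} ρ_sc = 0 (odd monomials vanish by symmetry):
  i = 0 (even): a_0 · C_{0} = -4 · 1 = -4
  i = 1 (odd): ∫ x^1 ρ_sc = 0 (vanishes)
  i = 2 (even): a_2 · C_{1} = -1 · 1 = -1
  i = 4 (even): a_4 · C_{2} = -1 · 2 = -2
  i = 6 (even): a_6 · C_{3} = 5 · 5 = 25

Summing the contributions: ∫_{−2}^{2} p(x) ρ_sc(x) dx = (-4) + (-1) + (-2) + 25 = 18.


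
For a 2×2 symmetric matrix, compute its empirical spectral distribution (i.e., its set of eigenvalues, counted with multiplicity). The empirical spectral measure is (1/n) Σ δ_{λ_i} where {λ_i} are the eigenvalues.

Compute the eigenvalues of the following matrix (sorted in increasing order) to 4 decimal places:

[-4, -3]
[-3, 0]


Since M is real symmetric, both eigenvalues are real; they are the roots of det(λI − M) = λ² − (tr M) λ + det M.
tr M = -4 + 0 = -4.
det M = (-4)·0 − (-3)² = 0 − 9 = -9.
Characteristic polynomial: λ² + 4λ − 9 = 0.
Discriminant Δ = (tr M)² − 4·det M = 16 − (-36) = 52; √Δ = 7.211103.
λ = (tr M ± √Δ)/2 = (-4 ± 7.211103)/2, giving (tr M − √Δ)/2 = -5.6056 and (tr M + √Δ)/2 = 1.6056.

Eigenvalues sorted in increasing order: [-5.6056, 1.6056].


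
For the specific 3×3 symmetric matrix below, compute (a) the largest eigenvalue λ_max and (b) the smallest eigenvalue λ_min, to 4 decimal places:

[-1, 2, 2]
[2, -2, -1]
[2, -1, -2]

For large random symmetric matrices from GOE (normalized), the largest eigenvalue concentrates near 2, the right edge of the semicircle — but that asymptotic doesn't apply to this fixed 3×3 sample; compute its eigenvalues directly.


Since M is real symmetric, all three eigenvalues are real; they are the roots of det(λI − M) = λ³ − (tr M) λ² + s λ − det M, where s is the sum of the principal 2×2 minors.
tr M = -1 + (-2) + (-2) = -5.
s = ((-1)·(-2) − 2²) + ((-1)·(-2) − 2²) + ((-2)·(-2) − (-1)²) = -2 + (-2) + 3 = -1.
det M (expand along row 1) = (-1)·3 − 2·(-2) + 2·2 = 5.
Characteristic polynomial: λ³ + 5λ² − λ − 5 = 0.
Substitute λ = y + (tr M)/3 = y − 1.666667 to remove the quadratic term: y³ + p·y + q = 0 with p = s − (tr M)²/3 = -9.333333 and q = −2(tr M)³/27 + (tr M)·s/3 − det M = 5.925926.
Three real roots ⇒ use the trigonometric (Viète) form: r = 2√(−p/3) = 3.527668, φ = arccos(3q/(p·r)) = arccos(-0.539949) = 2.141173 rad.
y_k = r·cos(φ/3 − 2πk/3) for k = 0, 1, 2 gives y = 2.666667, 0.666667, -3.333333.
λ_k = y_k − 1.666667 gives λ = 1.0000, -1.0000, -5.0000 (check: the sum is -5.0000 = tr M).

Hence λ_max = 1.0000 and λ_min = -5.0000.


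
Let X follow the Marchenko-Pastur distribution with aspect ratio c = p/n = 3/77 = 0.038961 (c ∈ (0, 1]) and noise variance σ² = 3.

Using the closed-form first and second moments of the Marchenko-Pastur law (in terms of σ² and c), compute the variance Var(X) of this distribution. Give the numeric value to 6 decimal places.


Recall the MP moments m_1 = E[X] = σ² and m_2 = E[X²] = σ⁴ (1 + c).
m_1 = E[X] = σ² = 3, so m_1² = 9.
m_2 = E[X²] = σ⁴ (1 + c) = 9 · (1 + 0.038961) = 9 · 1.038961 = 9.350649.
(Note m_2 − m_1² simplifies to c · σ⁴ = 0.038961 · 9.)

Var(X) = m_2 − m_1² = 9.350649 − 9 = 0.350649.


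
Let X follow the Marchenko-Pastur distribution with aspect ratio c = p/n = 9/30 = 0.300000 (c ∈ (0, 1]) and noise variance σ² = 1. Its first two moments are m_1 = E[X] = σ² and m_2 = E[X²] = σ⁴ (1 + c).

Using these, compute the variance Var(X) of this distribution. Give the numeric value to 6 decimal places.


m_1 = E[X] = σ² = 1, so m_1² = 1.
m_2 = E[X²] = σ⁴ (1 + c) = 1 · (1 + 0.300000) = 1 · 1.300000 = 1.300000.
(Note m_2 − m_1² simplifies to c · σ⁴ = 0.300000 · 1.)

Var(X) = m_2 − m_1² = 1.300000 − 1 = 0.300000.


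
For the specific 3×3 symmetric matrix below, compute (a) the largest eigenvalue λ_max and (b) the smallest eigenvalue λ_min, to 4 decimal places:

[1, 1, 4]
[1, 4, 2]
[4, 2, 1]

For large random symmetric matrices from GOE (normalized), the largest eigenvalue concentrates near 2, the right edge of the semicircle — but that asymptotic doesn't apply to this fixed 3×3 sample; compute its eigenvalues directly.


Since M is real symmetric, all three eigenvalues are real; they are the roots of det(λI − M) = λ³ − (tr M) λ² + s λ − det M, where s is the sum of the principal 2×2 minors.
tr M = 1 + 4 + 1 = 6.
s = (1·4 − 1²) + (1·1 − 4²) + (4·1 − 2²) = 3 + (-15) + 0 = -12.
det M (expand along row 1) = 1·0 − 1·(-7) + 4·(-14) = -49.
Characteristic polynomial: λ³ − 6λ² − 12λ + 49 = 0.
Substitute λ = y + (tr M)/3 = y + 2.000000 to remove the quadratic term: y³ + p·y + q = 0 with p = s − (tr M)²/3 = -24.000000 and q = −2(tr M)³/27 + (tr M)·s/3 − det M = 9.000000.
Three real roots ⇒ use the trigonometric (Viète) form: r = 2√(−p/3) = 5.656854, φ = arccos(3q/(p·r)) = arccos(-0.198874) = 1.771005 rad.
y_k = r·cos(φ/3 − 2πk/3) for k = 0, 1, 2 gives y = 4.699456, 0.377237, -5.076693.
λ_k = y_k + 2.000000 gives λ = 6.6995, 2.3772, -3.0767 (check: the sum is 6.0000 = tr M).

Hence λ_max = 6.6995 and λ_min = -3.0767.


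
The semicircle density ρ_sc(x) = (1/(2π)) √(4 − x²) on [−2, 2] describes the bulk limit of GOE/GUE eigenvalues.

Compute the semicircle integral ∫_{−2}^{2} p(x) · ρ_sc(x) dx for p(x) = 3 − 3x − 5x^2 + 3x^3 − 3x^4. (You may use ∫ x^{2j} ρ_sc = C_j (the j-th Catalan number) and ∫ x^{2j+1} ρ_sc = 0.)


Write p(x) = Σ a_i x^i, split into monomials and integrate each against ρ_sc separately.
Using ∫ x^{2j} ρ_sc = C_j = (1/(j+1)) C(2j, j) (Catalan numbers) and ∫ x^{2j+1} ρ_sc = 0 (odd monomials vanish by symmetry):
  i = 0 (even): a_0 · C_{0} = 3 · 1 = 3
  i = 1 (odd): ∫ x^1 ρ_sc = 0 (vanishes)
  i = 2 (even): a_2 · C_{1} = -5 · 1 = -5
  i = 3 (odd): ∫ x^3 ρ_sc = 0 (vanishes)
  i = 4 (even): a_4 · C_{2} = -3 · 2 = -6

Summing the contributions: ∫_{−2}^{2} p(x) ρ_sc(x) dx = 3 + (-5) + (-6) = -8.


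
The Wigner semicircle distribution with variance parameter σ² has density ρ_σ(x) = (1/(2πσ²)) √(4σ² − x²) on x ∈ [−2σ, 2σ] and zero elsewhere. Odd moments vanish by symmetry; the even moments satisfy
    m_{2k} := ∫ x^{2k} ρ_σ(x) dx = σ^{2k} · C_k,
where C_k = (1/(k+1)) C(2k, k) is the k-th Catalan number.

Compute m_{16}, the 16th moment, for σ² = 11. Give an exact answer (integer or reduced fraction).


By the scaled semicircle moment identity, m_{2k} = σ^{2k} · C_k with k = 8.
C_8 = (1/(k+1)) · C(2k, k) = (1/9) · C(16, 8) = (1/9) · 12870 = 1430.
σ^{2k} = (σ²)^k = (11)^8 = 214358881.

Therefore m_{16} = σ^{16} · C_8 = 214358881 · 1430 = 306533199830.


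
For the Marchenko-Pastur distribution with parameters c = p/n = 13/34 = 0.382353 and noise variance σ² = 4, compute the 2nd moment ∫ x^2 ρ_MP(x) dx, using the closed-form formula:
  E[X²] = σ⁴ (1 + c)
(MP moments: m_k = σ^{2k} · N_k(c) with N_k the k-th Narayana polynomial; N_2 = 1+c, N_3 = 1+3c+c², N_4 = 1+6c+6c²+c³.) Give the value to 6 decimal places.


E[X²] = σ⁴ (1 + c) (second MP moment). With σ² = 4 (so σ⁴ = 16) and c = 13/34 = 0.382353: E[X²] = 16 · (1 + 0.382353) = 16 · 1.382353.

So E[X^2] = 22.117647.


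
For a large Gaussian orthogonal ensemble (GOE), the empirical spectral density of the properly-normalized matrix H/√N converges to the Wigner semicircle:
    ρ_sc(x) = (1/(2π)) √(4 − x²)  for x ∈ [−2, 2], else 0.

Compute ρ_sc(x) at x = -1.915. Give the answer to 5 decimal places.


ρ_sc(x) = (1/(2π)) √(4 − x²). With x = -1.915:
  4 − x² = 4 − (-1.915)² = 4 − 3.667225 = 0.332775.
  √(4 − x²) = 0.576867.
  1/(2π) = 0.159155.
  ρ_sc(-1.915) = 0.159155 · 0.576867 = 0.091811.

Rounded to 5 decimal places: ρ_sc(-1.915) ≈ 0.09181.
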